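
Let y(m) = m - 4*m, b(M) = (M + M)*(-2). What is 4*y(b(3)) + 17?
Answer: 161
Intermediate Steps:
b(M) = -4*M (b(M) = (2*M)*(-2) = -4*M)
y(m) = -3*m
4*y(b(3)) + 17 = 4*(-(-12)*3) + 17 = 4*(-3*(-12)) + 17 = 4*36 + 17 = 144 + 17 = 161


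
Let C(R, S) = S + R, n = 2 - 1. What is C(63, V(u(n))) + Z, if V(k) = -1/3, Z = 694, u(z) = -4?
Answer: 2270/3 ≈ 756.67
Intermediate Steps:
n = 1
V(k) = -⅓ (V(k) = -1*⅓ = -⅓)
C(R, S) = R + S
C(63, V(u(n))) + Z = (63 - ⅓) + 694 = 188/3 + 694 = 2270/3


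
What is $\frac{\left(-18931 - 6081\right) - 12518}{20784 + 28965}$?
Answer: $- \frac{12510}{16583} \approx -0.75439$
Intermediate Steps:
$\frac{\left(-18931 - 6081\right) - 12518}{20784 + 28965} = \frac{\left(-18931 - 6081\right) - 12518}{49749} = \left(-25012 - 12518\right) \frac{1}{49749} = \left(-37530\right) \frac{1}{49749} = - \frac{12510}{16583}$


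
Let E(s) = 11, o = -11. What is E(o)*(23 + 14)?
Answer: 407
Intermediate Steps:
E(o)*(23 + 14) = 11*(23 + 14) = 11*37 = 407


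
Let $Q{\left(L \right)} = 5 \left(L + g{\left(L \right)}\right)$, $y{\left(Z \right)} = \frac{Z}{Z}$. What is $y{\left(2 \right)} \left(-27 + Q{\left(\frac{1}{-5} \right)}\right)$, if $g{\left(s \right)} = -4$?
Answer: $-48$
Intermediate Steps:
$y{\left(Z \right)} = 1$
$Q{\left(L \right)} = -20 + 5 L$ ($Q{\left(L \right)} = 5 \left(L - 4\right) = 5 \left(-4 + L\right) = -20 + 5 L$)
$y{\left(2 \right)} \left(-27 + Q{\left(\frac{1}{-5} \right)}\right) = 1 \left(-27 - \left(20 - \frac{5}{-5}\right)\right) = 1 \left(-27 + \left(-20 + 5 \left(- \frac{1}{5}\right)\right)\right) = 1 \left(-27 - 21\right) = 1 \left(-48\right) = -48$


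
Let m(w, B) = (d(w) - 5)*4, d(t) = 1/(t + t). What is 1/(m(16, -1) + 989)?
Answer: 8/7753 ≈ 0.0010319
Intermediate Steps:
d(t) = 1/(2*t)
m(w, B) = -20 + 2/w (m(w, B) = (1/(2*w) - 5)*4 = (-5 + 1/(2*w))*4 = -20 + 2/w)
1/(m(16, -1) + 989) = 1/((-20 + 2/16) + 989) = 1/((-20 + 2*(1/16)) + 989) = 1/((-20 + ⅛) + 989) = 1/(-159/8 + 989) = 1/(7753/8) = 8/7753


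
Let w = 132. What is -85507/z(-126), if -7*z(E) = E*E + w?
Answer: 598549/16008 ≈ 37.391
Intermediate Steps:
z(E) = -132/7 - E²/7 (z(E) = -(E*E + 132)/7 = -(E² + 132)/7 = -(132 + E²)/7 = -132/7 - E²/7)
-85507/z(-126) = -85507/(-132/7 - ⅐*(-126)²) = -85507/(-132/7 - ⅐*15876) = -85507/(-132/7 - 2268) = -85507/(-16008/7) = -85507*(-7/16008) = 598549/16008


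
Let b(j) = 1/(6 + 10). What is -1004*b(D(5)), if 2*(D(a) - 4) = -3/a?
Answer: -251/4 ≈ -62.750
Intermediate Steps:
D(a) = 4 - 3/(2*a) (D(a) = 4 + (-3/a)/2 = 4 - 3/(2*a))
b(j) = 1/16
-1004*b(D(5)) = -1004*1/16 = -251/4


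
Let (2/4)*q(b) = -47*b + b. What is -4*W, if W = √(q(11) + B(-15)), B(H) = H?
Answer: -4*I*√1027 ≈ -128.19*I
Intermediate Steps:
q(b) = -92*b (q(b) = 2*(-47*b + b) = 2*(-46*b) = -92*b)
W = I*√1027 (W = √(-92*11 - 15) = √(-1012 - 15) = √(-1027) = I*√1027 ≈ 32.047*I)
-4*W = -4*I*√1027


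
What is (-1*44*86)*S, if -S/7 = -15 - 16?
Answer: -821128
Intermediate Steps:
S = 217 (S = -7*(-15 - 16) = -7*(-31) = 217)
(-1*44*86)*S = (-1*44*86)*217 = -44*86*217 = -3784*217 = -821128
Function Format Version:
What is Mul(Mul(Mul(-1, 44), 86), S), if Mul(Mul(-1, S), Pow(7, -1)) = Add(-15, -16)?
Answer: -821128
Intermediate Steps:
S = 217 (S = Mul(-7, Add(-15, -16)) = Mul(-7, -31) = 217)
Mul(Mul(Mul(-1, 44), 86), S) = Mul(Mul(Mul(-1, 44), 86), 217) = Mul(Mul(-44, 86), 217) = Mul(-3784, 217) = -821128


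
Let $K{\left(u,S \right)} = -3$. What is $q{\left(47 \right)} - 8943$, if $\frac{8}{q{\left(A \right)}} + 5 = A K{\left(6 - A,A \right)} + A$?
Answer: $- \frac{885365}{99} \approx -8943.1$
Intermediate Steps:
$q{\left(A \right)} = \frac{8}{-5 - 2 A}$ ($q{\left(A \right)} = \frac{8}{-5 + \left(A \left(-3\right) + A\right)} = \frac{8}{-5 + \left(- 3 A + A\right)} = \frac{8}{-5 - 2 A}$)
$q{\left(47 \right)} - 8943 = \frac{8}{-5 - 94} - 8943 = \frac{8}{-99} - 8943 = 8 \left(- \frac{1}{99}\right) - 8943 = - \frac{8}{99} - 8943 = - \frac{885365}{99}$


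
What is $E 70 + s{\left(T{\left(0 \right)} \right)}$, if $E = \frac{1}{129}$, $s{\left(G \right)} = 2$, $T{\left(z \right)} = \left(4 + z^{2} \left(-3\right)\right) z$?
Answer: $\frac{328}{129} \approx 2.5426$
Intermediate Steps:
$T{\left(z \right)} = z \left(4 - 3 z^{2}\right)$ ($T{\left(z \right)} = \left(4 - 3 z^{2}\right) z = z \left(4 - 3 z^{2}\right)$)
$E = \frac{1}{129} \approx 0.0077519$
$E 70 + s{\left(T{\left(0 \right)} \right)} = \frac{1}{129} \cdot 70 + 2 = \frac{70}{129} + 2 = \frac{328}{129}$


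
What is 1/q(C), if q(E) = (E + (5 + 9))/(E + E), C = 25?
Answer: 50/39 ≈ 1.2821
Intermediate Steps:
q(E) = (14 + E)/(2*E) (q(E) = (E + 14)/((2*E)) = (14 + E)*(1/(2*E)) = (14 + E)/(2*E))
1/q(C) = 1/((½)*(14 + 25)/25) = 1/((½)*(1/25)*39) = 1/(39/50) = 50/39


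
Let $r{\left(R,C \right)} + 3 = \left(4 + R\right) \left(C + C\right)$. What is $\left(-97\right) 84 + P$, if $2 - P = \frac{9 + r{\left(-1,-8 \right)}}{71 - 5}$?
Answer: $- \frac{89599}{11} \approx -8145.4$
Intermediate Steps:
$r{\left(R,C \right)} = -3 + 2 C \left(4 + R\right)$ ($r{\left(R,C \right)} = -3 + \left(4 + R\right) \left(C + C\right) = -3 + \left(4 + R\right) 2 C = -3 + 2 C \left(4 + R\right)$)
$P = \frac{29}{11}$ ($P = 2 - \frac{9 + \left(-3 + 8 \left(-8\right) + 2 \left(-8\right) \left(-1\right)\right)}{71 - 5} = 2 - \frac{9 - 51}{66} = 2 - \left(9 - 51\right) \frac{1}{66} = 2 - \left(-42\right) \frac{1}{66} = 2 - - \frac{7}{11} = 2 + \frac{7}{11} = \frac{29}{11} \approx 2.6364$)
$\left(-97\right) 84 + P = \left(-97\right) 84 + \frac{29}{11} = -8148 + \frac{29}{11} = - \frac{89599}{11}$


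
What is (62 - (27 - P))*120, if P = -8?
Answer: 3240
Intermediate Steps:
(62 - (27 - P))*120 = (62 - (27 - 1*(-8)))*120 = (62 - (27 + 8))*120 = (62 - 1*35)*120 = (62 - 35)*120 = 27*120 = 3240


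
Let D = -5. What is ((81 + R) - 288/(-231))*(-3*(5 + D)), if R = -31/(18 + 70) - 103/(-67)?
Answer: 0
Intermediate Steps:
R = 6987/5896 (R = -31/88 - 103*(-1/67) = -31*1/88 + 103/67 = -31/88 + 103/67 = 6987/5896 ≈ 1.1850)
((81 + R) - 288/(-231))*(-3*(5 + D)) = ((81 + 6987/5896) - 288/(-231))*(-3*(5 - 5)) = (484563/5896 - 288*(-1/231))*(-3*0) = (484563/5896 + 96/77)*0 = (3443397/41272)*0 = 0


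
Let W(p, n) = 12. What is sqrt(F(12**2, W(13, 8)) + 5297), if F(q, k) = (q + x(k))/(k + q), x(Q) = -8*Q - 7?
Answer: sqrt(32228547)/78 ≈ 72.782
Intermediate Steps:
x(Q) = -7 - 8*Q
F(q, k) = (-7 + q - 8*k)/(k + q) (F(q, k) = (q + (-7 - 8*k))/(k + q) = (-7 + q - 8*k)/(k + q))
sqrt(F(12**2, W(13, 8)) + 5297) = sqrt((-7 + 12**2 - 8*12)/(12 + 12**2) + 5297) = sqrt((-7 + 144 - 96)/(12 + 144) + 5297) = sqrt(41/156 + 5297) = sqrt(826373/156) = sqrt(32228547)/78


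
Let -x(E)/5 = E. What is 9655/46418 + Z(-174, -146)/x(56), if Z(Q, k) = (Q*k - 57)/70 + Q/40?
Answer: -27805279/25994080 ≈ -1.0697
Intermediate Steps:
x(E) = -5*E
Z(Q, k) = -57/70 + Q/40 + Q*k/70 (Z(Q, k) = (-57 + Q*k)*(1/70) + Q*(1/40) = (-57/70 + Q*k/70) + Q/40 = -57/70 + Q/40 + Q*k/70)
9655/46418 + Z(-174, -146)/x(56) = 9655/46418 + (-57/70 + (1/40)*(-174) + (1/70)*(-174)*(-146))/((-5*56)) = 9655*(1/46418) + (-57/70 - 87/20 + 12702/35)/(-280) = 9655/46418 + (1431/4)*(-1/280) = 9655/46418 - 1431/1120 = -27805279/25994080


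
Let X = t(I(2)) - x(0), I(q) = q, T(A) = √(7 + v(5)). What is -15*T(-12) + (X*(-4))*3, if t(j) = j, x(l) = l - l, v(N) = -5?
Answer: -24 - 15*√2 ≈ -45.213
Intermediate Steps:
x(l) = 0
T(A) = √2 (T(A) = √(7 - 5) = √2)
X = 2 (X = 2 - 1*0 = 2 + 0 = 2)
-15*T(-12) + (X*(-4))*3 = -15*√2 + (2*(-4))*3 = -15*√2 - 8*3 = -15*√2 - 24 = -24 - 15*√2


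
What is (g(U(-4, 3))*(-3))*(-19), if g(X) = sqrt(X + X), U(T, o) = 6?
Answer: 114*sqrt(3) ≈ 197.45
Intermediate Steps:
g(X) = sqrt(2)*sqrt(X) (g(X) = sqrt(2*X) = sqrt(2)*sqrt(X))
(g(U(-4, 3))*(-3))*(-19) = ((sqrt(2)*sqrt(6))*(-3))*(-19) = ((2*sqrt(3))*(-3))*(-19) = -6*sqrt(3)*(-19) = 114*sqrt(3)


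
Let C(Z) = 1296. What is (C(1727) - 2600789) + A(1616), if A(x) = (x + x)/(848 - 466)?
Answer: -496501547/191 ≈ -2.5995e+6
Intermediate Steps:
A(x) = x/191 (A(x) = (2*x)/382 = (2*x)*(1/382) = x/191)
(C(1727) - 2600789) + A(1616) = (1296 - 2600789) + (1/191)*1616 = -2599493 + 1616/191 = -496501547/191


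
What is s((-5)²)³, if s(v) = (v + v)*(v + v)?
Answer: 15625000000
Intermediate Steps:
s(v) = 4*v² (s(v) = (2*v)*(2*v) = 4*v²)
s((-5)²)³ = (4*((-5)²)²)³ = (4*25²)³ = (4*625)³ = 2500³ = 15625000000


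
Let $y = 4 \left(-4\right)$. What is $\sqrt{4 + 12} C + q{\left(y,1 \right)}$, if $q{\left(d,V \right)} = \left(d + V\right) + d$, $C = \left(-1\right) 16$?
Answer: $-95$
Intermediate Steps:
$y = -16$
$C = -16$
$q{\left(d,V \right)} = V + 2 d$ ($q{\left(d,V \right)} = \left(V + d\right) + d = V + 2 d$)
$\sqrt{4 + 12} C + q{\left(y,1 \right)} = \sqrt{4 + 12} \left(-16\right) + \left(1 + 2 \left(-16\right)\right) = \sqrt{16} \left(-16\right) + \left(1 - 32\right) = 4 \left(-16\right) - 31 = -64 - 31 = -95$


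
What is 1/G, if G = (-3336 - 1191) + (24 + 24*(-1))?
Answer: -1/4527 ≈ -0.00022090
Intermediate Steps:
G = -4527 (G = -4527 + (24 - 24) = -4527 + 0 = -4527)
1/G = 1/(-4527) = -1/4527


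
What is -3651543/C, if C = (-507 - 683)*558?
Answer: 57961/10540 ≈ 5.4991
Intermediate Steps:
C = -664020 (C = -1190*558 = -664020)
-3651543/C = -3651543/(-664020) = -3651543*(-1/664020) = 57961/10540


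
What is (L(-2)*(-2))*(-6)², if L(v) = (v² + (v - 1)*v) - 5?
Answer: -360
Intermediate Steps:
L(v) = -5 + v² + v*(-1 + v) (L(v) = (v² + (-1 + v)*v) - 5 = (v² + v*(-1 + v)) - 5 = -5 + v² + v*(-1 + v))
(L(-2)*(-2))*(-6)² = ((-5 - 1*(-2) + 2*(-2)²)*(-2))*(-6)² = ((-5 + 2 + 2*4)*(-2))*36 = ((-5 + 2 + 8)*(-2))*36 = (5*(-2))*36 = -10*36 = -360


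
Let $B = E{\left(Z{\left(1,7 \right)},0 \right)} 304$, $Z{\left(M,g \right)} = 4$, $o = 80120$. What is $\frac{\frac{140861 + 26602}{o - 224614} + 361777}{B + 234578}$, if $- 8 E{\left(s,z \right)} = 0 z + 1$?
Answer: $\frac{10454887675}{6777924552} \approx 1.5425$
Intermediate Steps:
$E{\left(s,z \right)} = - \frac{1}{8}$ ($E{\left(s,z \right)} = - \frac{0 z + 1}{8} = - \frac{0 + 1}{8} = \left(- \frac{1}{8}\right) 1 = - \frac{1}{8}$)
$B = -38$ ($B = \left(- \frac{1}{8}\right) 304 = -38$)
$\frac{\frac{140861 + 26602}{o - 224614} + 361777}{B + 234578} = \frac{\frac{140861 + 26602}{80120 - 224614} + 361777}{-38 + 234578} = \frac{\frac{167463}{-144494} + 361777}{234540} = \left(167463 \left(- \frac{1}{144494}\right) + 361777\right) \frac{1}{234540} = \left(- \frac{167463}{144494} + 361777\right) \frac{1}{234540} = \frac{52274438375}{144494} \cdot \frac{1}{234540} = \frac{10454887675}{6777924552}$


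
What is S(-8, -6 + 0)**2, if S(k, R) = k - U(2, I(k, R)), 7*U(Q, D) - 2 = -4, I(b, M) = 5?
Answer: 2916/49 ≈ 59.510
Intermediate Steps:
U(Q, D) = -2/7 (U(Q, D) = 2/7 + (1/7)*(-4) = 2/7 - 4/7 = -2/7)
S(k, R) = 2/7 + k (S(k, R) = k - 1*(-2/7) = k + 2/7 = 2/7 + k)
S(-8, -6 + 0)**2 = (2/7 - 8)**2 = (-54/7)**2 = 2916/49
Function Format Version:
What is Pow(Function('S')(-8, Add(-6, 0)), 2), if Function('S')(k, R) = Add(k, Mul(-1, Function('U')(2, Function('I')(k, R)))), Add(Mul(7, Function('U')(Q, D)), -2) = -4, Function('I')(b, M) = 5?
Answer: Rational(2916, 49) ≈ 59.510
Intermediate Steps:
Function('U')(Q, D) = Rational(-2, 7) (Function('U')(Q, D) = Add(Rational(2, 7), Mul(Rational(1, 7), -4)) = Add(Rational(2, 7), Rational(-4, 7)) = Rational(-2, 7))
Function('S')(k, R) = Add(Rational(2, 7), k) (Function('S')(k, R) = Add(k, Mul(-1, Rational(-2, 7))) = Add(k, Rational(2, 7)) = Add(Rational(2, 7), k))
Pow(Function('S')(-8, Add(-6, 0)), 2) = Pow(Add(Rational(2, 7), -8), 2) = Pow(Rational(-54, 7), 2) = Rational(2916, 49)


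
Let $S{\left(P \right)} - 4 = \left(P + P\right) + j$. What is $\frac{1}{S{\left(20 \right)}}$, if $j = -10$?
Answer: $\frac{1}{34} \approx 0.029412$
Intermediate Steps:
$S{\left(P \right)} = -6 + 2 P$ ($S{\left(P \right)} = 4 + \left(\left(P + P\right) - 10\right) = 4 + \left(2 P - 10\right) = 4 + \left(-10 + 2 P\right) = -6 + 2 P$)
$\frac{1}{S{\left(20 \right)}} = \frac{1}{-6 + 2 \cdot 20} = \frac{1}{-6 + 40} = \frac{1}{34}$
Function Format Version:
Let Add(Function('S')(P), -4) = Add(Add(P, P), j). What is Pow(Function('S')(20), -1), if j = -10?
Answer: Rational(1, 34) ≈ 0.029412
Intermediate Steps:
Function('S')(P) = Add(-6, Mul(2, P)) (Function('S')(P) = Add(4, Add(Add(P, P), -10)) = Add(4, Add(Mul(2, P), -10)) = Add(4, Add(-10, Mul(2, P))) = Add(-6, Mul(2, P)))
Pow(Function('S')(20), -1) = Pow(Add(-6, Mul(2, 20)), -1) = Pow(Add(-6, 40), -1) = Pow(34, -1) = Rational(1, 34)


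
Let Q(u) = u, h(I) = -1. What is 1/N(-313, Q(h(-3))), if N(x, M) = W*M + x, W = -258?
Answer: -1/55 ≈ -0.018182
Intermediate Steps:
N(x, M) = x - 258*M (N(x, M) = -258*M + x = x - 258*M)
1/N(-313, Q(h(-3))) = 1/(-313 - 258*(-1)) = 1/(-313 + 258) = 1/(-55) = -1/55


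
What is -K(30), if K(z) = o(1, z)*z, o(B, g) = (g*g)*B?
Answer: -27000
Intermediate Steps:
o(B, g) = B*g**2 (o(B, g) = g**2*B = B*g**2)
K(z) = z**3 (K(z) = (1*z**2)*z = z**2*z = z**3)
-K(30) = -1*30**3 = -1*27000 = -27000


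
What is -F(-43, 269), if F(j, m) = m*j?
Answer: 11567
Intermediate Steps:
F(j, m) = j*m
-F(-43, 269) = -(-43)*269 = -1*(-11567) = 11567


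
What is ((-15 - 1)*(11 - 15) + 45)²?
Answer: 11881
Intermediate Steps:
((-15 - 1)*(11 - 15) + 45)² = (-16*(-4) + 45)² = (64 + 45)² = 109² = 11881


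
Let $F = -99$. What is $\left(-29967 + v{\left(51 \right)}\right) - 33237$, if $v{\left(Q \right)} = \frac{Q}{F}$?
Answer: $- \frac{2085749}{33} \approx -63205.0$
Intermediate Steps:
$v{\left(Q \right)} = - \frac{Q}{99}$ ($v{\left(Q \right)} = \frac{Q}{-99} = Q \left(- \frac{1}{99}\right) = - \frac{Q}{99}$)
$\left(-29967 + v{\left(51 \right)}\right) - 33237 = \left(-29967 - \frac{17}{33}\right) - 33237 = - \frac{988928}{33} - 33237 = - \frac{2085749}{33}$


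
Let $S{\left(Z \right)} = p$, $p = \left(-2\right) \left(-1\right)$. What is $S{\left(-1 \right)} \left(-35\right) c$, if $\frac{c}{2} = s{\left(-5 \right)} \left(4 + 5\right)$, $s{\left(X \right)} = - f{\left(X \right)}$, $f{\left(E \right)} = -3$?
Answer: $-3780$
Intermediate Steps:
$p = 2$
$S{\left(Z \right)} = 2$
$s{\left(X \right)} = 3$ ($s{\left(X \right)} = \left(-1\right) \left(-3\right) = 3$)
$c = 54$ ($c = 2 \cdot 3 \left(4 + 5\right) = 2 \cdot 3 \cdot 9 = 2 \cdot 27 = 54$)
$S{\left(-1 \right)} \left(-35\right) c = 2 \left(-35\right) 54 = \left(-70\right) 54 = -3780$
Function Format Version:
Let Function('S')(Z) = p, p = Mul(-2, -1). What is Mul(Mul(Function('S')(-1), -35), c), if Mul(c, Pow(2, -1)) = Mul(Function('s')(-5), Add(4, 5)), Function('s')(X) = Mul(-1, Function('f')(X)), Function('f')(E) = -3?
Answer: -3780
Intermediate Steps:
p = 2
Function('S')(Z) = 2
Function('s')(X) = 3 (Function('s')(X) = Mul(-1, -3) = 3)
c = 54 (c = Mul(2, Mul(3, Add(4, 5))) = Mul(2, Mul(3, 9)) = Mul(2, 27) = 54)
Mul(Mul(Function('S')(-1), -35), c) = Mul(Mul(2, -35), 54) = Mul(-70, 54) = -3780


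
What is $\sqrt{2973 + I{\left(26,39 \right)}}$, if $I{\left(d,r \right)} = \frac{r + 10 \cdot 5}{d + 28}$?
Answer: $\frac{29 \sqrt{1146}}{18} \approx 54.54$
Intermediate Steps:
$I{\left(d,r \right)} = \frac{50 + r}{28 + d}$ ($I{\left(d,r \right)} = \frac{r + 50}{28 + d} = \frac{50 + r}{28 + d}$)
$\sqrt{2973 + I{\left(26,39 \right)}} = \sqrt{2973 + \frac{50 + 39}{28 + 26}} = \sqrt{2973 + \frac{1}{54} \cdot 89} = \sqrt{2973 + \frac{89}{54}} = \sqrt{\frac{160631}{54}} = \frac{29 \sqrt{1146}}{18}$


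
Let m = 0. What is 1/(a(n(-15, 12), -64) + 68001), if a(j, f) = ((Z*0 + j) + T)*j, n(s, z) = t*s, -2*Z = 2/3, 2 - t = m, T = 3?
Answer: 1/68811 ≈ 1.4533e-5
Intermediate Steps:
t = 2 (t = 2 - 1*0 = 2 + 0 = 2)
Z = -1/3 ≈ -0.33333
n(s, z) = 2*s
a(j, f) = j*(3 + j) (a(j, f) = ((-1/3*0 + j) + 3)*j = ((0 + j) + 3)*j = (j + 3)*j = (3 + j)*j = j*(3 + j))
1/(a(n(-15, 12), -64) + 68001) = 1/((2*(-15))*(3 + 2*(-15)) + 68001) = 1/(-30*(3 - 30) + 68001) = 1/(-30*(-27) + 68001) = 1/(810 + 68001) = 1/68811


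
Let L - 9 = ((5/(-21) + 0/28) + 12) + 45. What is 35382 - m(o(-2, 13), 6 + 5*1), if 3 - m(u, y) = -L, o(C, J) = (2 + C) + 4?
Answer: 741578/21 ≈ 35313.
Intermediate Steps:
o(C, J) = 6 + C
L = 1381/21 (L = 9 + (((5/(-21) + 0/28) + 12) + 45) = 9 + (((5*(-1/21) + 0*(1/28)) + 12) + 45) = 9 + (((-5/21 + 0) + 12) + 45) = 9 + ((-5/21 + 12) + 45) = 9 + (247/21 + 45) = 9 + 1192/21 = 1381/21 ≈ 65.762)
m(u, y) = 1444/21 (m(u, y) = 3 - (-1)*1381/21 = 3 - 1*(-1381/21) = 3 + 1381/21 = 1444/21)
35382 - m(o(-2, 13), 6 + 5*1) = 35382 - 1*1444/21 = 35382 - 1444/21 = 741578/21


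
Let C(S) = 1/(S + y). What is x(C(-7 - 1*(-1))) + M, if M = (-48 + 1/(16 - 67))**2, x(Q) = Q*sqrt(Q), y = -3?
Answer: 5997601/2601 - I/27 ≈ 2305.9 - 0.037037*I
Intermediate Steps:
C(S) = 1/(-3 + S) (C(S) = 1/(S - 3) = 1/(-3 + S))
x(Q) = Q**(3/2)
M = 5997601/2601 (M = (-48 + 1/(-51))**2 = (-48 - 1/51)**2 = (-2449/51)**2 = 5997601/2601 ≈ 2305.9)
x(C(-7 - 1*(-1))) + M = (1/(-3 + (-7 - 1*(-1))))**(3/2) + 5997601/2601 = (1/(-3 + (-7 + 1)))**(3/2) + 5997601/2601 = (1/(-3 - 6))**(3/2) + 5997601/2601 = (1/(-9))**(3/2) + 5997601/2601 = (-1/9)**(3/2) + 5997601/2601 = -I/27 + 5997601/2601 = 5997601/2601 - I/27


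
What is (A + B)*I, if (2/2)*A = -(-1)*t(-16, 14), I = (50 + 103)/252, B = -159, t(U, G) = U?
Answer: -425/4 ≈ -106.25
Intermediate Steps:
I = 17/28 (I = 153*(1/252) = 17/28 ≈ 0.60714)
A = -16 (A = -(-1)*(-16) = -1*16 = -16)
(A + B)*I = (-16 - 159)*(17/28) = -175*17/28 = -425/4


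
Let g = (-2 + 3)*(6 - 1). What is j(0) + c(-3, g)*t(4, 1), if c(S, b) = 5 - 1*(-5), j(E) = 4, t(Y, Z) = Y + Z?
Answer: 54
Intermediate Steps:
g = 5 (g = 1*5 = 5)
c(S, b) = 10 (c(S, b) = 5 + 5 = 10)
j(0) + c(-3, g)*t(4, 1) = 4 + 10*(4 + 1) = 4 + 10*5 = 4 + 50 = 54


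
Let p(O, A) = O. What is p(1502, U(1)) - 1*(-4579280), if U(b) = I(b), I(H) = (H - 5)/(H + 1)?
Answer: 4580782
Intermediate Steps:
I(H) = (-5 + H)/(1 + H)
U(b) = (-5 + b)/(1 + b)
p(1502, U(1)) - 1*(-4579280) = 1502 - 1*(-4579280) = 1502 + 4579280 = 4580782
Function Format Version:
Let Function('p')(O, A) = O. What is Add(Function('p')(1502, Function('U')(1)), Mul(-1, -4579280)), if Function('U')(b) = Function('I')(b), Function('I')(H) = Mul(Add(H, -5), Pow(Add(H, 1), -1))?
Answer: 4580782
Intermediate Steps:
Function('I')(H) = Mul(Pow(Add(1, H), -1), Add(-5, H)) (Function('I')(H) = Mul(Add(-5, H), Pow(Add(1, H), -1)) = Mul(Pow(Add(1, H), -1), Add(-5, H)))
Function('U')(b) = Mul(Pow(Add(1, b), -1), Add(-5, b))
Add(Function('p')(1502, Function('U')(1)), Mul(-1, -4579280)) = Add(1502, Mul(-1, -4579280)) = Add(1502, 4579280) = 4580782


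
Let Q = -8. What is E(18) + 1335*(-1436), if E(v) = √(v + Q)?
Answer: -1917060 + √10 ≈ -1.9171e+6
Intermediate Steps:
E(v) = √(-8 + v) (E(v) = √(v - 8) = √(-8 + v))
E(18) + 1335*(-1436) = √(-8 + 18) + 1335*(-1436) = √10 - 1917060 = -1917060 + √10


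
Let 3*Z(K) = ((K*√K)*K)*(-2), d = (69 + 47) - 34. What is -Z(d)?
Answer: 13448*√82/3 ≈ 40592.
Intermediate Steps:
d = 82 (d = 116 - 34 = 82)
Z(K) = -2*K^(5/2)/3 (Z(K) = (((K*√K)*K)*(-2))/3 = ((K^(3/2)*K)*(-2))/3 = (K^(5/2)*(-2))/3 = (-2*K^(5/2))/3 = -2*K^(5/2)/3)
-Z(d) = -(-2)*82^(5/2)/3 = -(-2)*6724*√82/3 = -(-13448)*√82/3 = 13448*√82/3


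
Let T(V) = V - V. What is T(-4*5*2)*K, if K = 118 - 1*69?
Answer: 0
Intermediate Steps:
T(V) = 0
K = 49 (K = 118 - 69 = 49)
T(-4*5*2)*K = 0*49 = 0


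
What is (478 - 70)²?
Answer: 166464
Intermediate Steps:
(478 - 70)² = 408² = 166464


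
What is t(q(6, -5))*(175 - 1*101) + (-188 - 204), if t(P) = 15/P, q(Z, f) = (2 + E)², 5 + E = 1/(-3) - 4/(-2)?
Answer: 1859/8 ≈ 232.38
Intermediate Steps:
E = -10/3 (E = -5 + (1/(-3) - 4/(-2)) = -5 + (1*(-⅓) - 4*(-½)) = -5 + (-⅓ + 2) = -5 + 5/3 = -10/3 ≈ -3.3333)
q(Z, f) = 16/9 (q(Z, f) = (2 - 10/3)² = (-4/3)² = 16/9)
t(q(6, -5))*(175 - 1*101) + (-188 - 204) = (15/(16/9))*(175 - 1*101) + (-188 - 204) = (15*(9/16))*(175 - 101) - 392 = (135/16)*74 - 392 = 4995/8 - 392 = 1859/8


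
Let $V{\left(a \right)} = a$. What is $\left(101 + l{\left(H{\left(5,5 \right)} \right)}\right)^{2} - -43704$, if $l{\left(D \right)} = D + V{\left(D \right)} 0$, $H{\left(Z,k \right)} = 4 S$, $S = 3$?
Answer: $56473$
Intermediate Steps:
$H{\left(Z,k \right)} = 12$ ($H{\left(Z,k \right)} = 4 \cdot 3 = 12$)
$l{\left(D \right)} = D$ ($l{\left(D \right)} = D + D 0 = D + 0 = D$)
$\left(101 + l{\left(H{\left(5,5 \right)} \right)}\right)^{2} - -43704 = \left(101 + 12\right)^{2} - -43704 = 113^{2} + 43704 = 12769 + 43704 = 56473$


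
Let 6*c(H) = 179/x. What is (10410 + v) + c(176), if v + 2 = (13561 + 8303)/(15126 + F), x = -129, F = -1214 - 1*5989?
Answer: 21280514845/2044134 ≈ 10411.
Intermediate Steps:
F = -7203 (F = -1214 - 5989 = -7203)
c(H) = -179/774 (c(H) = (179/(-129))/6 = (179*(-1/129))/6 = (⅙)*(-179/129) = -179/774)
v = 2006/2641 (v = -2 + (13561 + 8303)/(15126 - 7203) = -2 + 21864/7923 = -2 + 21864*(1/7923) = -2 + 7288/2641 = 2006/2641 ≈ 0.75956)
(10410 + v) + c(176) = (10410 + 2006/2641) - 179/774 = 27494816/2641 - 179/774 = 21280514845/2044134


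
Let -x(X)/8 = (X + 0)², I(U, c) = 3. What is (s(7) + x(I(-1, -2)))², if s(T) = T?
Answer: 4225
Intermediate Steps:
x(X) = -8*X² (x(X) = -8*(X + 0)² = -8*X²)
(s(7) + x(I(-1, -2)))² = (7 - 8*3²)² = (7 - 8*9)² = (7 - 72)² = (-65)² = 4225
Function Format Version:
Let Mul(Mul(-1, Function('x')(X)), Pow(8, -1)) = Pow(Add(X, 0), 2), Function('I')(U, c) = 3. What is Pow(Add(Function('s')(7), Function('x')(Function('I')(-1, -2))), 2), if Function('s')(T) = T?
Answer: 4225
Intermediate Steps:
Function('x')(X) = Mul(-8, Pow(X, 2)) (Function('x')(X) = Mul(-8, Pow(Add(X, 0), 2)) = Mul(-8, Pow(X, 2)))
Pow(Add(Function('s')(7), Function('x')(Function('I')(-1, -2))), 2) = Pow(Add(7, Mul(-8, Pow(3, 2))), 2) = Pow(Add(7, Mul(-8, 9)), 2) = Pow(Add(7, -72), 2) = Pow(-65, 2) = 4225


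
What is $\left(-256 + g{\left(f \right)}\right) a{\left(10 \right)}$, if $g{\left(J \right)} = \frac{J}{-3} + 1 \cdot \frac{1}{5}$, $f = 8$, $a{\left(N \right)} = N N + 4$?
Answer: $- \frac{403208}{15} \approx -26881.0$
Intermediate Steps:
$a{\left(N \right)} = 4 + N^{2}$ ($a{\left(N \right)} = N^{2} + 4 = 4 + N^{2}$)
$g{\left(J \right)} = \frac{1}{5} - \frac{J}{3}$ ($g{\left(J \right)} = J \left(- \frac{1}{3}\right) + 1 \cdot \frac{1}{5} = - \frac{J}{3} + \frac{1}{5} = \frac{1}{5} - \frac{J}{3}$)
$\left(-256 + g{\left(f \right)}\right) a{\left(10 \right)} = \left(-256 + \left(\frac{1}{5} - \frac{8}{3}\right)\right) \left(4 + 10^{2}\right) = \left(-256 + \left(\frac{1}{5} - \frac{8}{3}\right)\right) \left(4 + 100\right) = \left(-256 - \frac{37}{15}\right) 104 = \left(- \frac{3877}{15}\right) 104 = - \frac{403208}{15}$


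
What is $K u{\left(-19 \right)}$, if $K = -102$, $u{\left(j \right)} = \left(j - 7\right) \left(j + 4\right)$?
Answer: $-39780$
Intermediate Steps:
$u{\left(j \right)} = \left(-7 + j\right) \left(4 + j\right)$
$K u{\left(-19 \right)} = - 102 \left(-28 + \left(-19\right)^{2} - -57\right) = - 102 \left(-28 + 361 + 57\right) = \left(-102\right) 390 = -39780$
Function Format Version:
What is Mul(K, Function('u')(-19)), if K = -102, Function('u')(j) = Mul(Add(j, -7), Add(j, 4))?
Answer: -39780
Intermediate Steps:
Function('u')(j) = Mul(Add(-7, j), Add(4, j))
Mul(K, Function('u')(-19)) = Mul(-102, Add(-28, Pow(-19, 2), Mul(-3, -19))) = Mul(-102, Add(-28, 361, 57)) = Mul(-102, 390) = -39780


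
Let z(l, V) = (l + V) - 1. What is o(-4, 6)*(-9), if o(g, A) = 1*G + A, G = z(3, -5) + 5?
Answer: -72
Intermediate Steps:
z(l, V) = -1 + V + l (z(l, V) = (V + l) - 1 = -1 + V + l)
G = 2 (G = (-1 - 5 + 3) + 5 = -3 + 5 = 2)
o(g, A) = 2 + A (o(g, A) = 1*2 + A = 2 + A)
o(-4, 6)*(-9) = (2 + 6)*(-9) = 8*(-9) = -72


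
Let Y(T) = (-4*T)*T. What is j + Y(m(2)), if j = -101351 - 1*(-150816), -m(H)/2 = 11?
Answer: 47529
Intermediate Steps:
m(H) = -22 (m(H) = -2*11 = -22)
Y(T) = -4*T²
j = 49465 (j = -101351 + 150816 = 49465)
j + Y(m(2)) = 49465 - 4*(-22)² = 49465 - 4*484 = 49465 - 1936 = 47529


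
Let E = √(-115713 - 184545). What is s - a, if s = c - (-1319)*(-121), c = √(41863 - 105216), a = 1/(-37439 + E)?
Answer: -223754443031982/1401978979 + I*√63353 + 3*I*√33362/1401978979 ≈ -1.596e+5 + 251.7*I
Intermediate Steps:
E = 3*I*√33362 (E = √(-300258) = 3*I*√33362 ≈ 547.96*I)
a = 1/(-37439 + 3*I*√33362) ≈ -2.6704e-5 - 3.908e-7*I
c = I*√63353 (c = √(-63353) = I*√63353 ≈ 251.7*I)
s = -159599 + I*√63353 (s = I*√63353 - (-1319)*(-121) = I*√63353 - 1*159599 = I*√63353 - 159599 = -159599 + I*√63353 ≈ -1.596e+5 + 251.7*I)
s - a = (-159599 + I*√63353) - (-37439/1401978979 - 3*I*√33362/1401978979) = (-159599 + I*√63353) + (37439/1401978979 + 3*I*√33362/1401978979) = -223754443031982/1401978979 + I*√63353 + 3*I*√33362/1401978979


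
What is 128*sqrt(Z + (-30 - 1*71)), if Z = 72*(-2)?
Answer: 896*I*sqrt(5) ≈ 2003.5*I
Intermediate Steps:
Z = -144
128*sqrt(Z + (-30 - 1*71)) = 128*sqrt(-144 + (-30 - 1*71)) = 128*sqrt(-144 + (-30 - 71)) = 128*sqrt(-144 - 101) = 128*sqrt(-245) = 128*(7*I*sqrt(5)) = 896*I*sqrt(5)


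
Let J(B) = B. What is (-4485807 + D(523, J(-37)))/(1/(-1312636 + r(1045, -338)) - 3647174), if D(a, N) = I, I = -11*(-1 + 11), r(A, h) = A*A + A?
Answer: 984954852022/800795406485 ≈ 1.2300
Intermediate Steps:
r(A, h) = A + A² (r(A, h) = A² + A = A + A²)
I = -110 (I = -11*10 = -110)
D(a, N) = -110
(-4485807 + D(523, J(-37)))/(1/(-1312636 + r(1045, -338)) - 3647174) = (-4485807 - 110)/(1/(-1312636 + 1045*(1 + 1045)) - 3647174) = -4485917/(1/(-1312636 + 1045*1046) - 3647174) = -4485917/(1/(-1312636 + 1093070) - 3647174) = -4485917/(1/(-219566) - 3647174) = -4485917/(-1/219566 - 3647174) = -4485917/(-800795406485/219566) = -4485917*(-219566/800795406485) = 984954852022/800795406485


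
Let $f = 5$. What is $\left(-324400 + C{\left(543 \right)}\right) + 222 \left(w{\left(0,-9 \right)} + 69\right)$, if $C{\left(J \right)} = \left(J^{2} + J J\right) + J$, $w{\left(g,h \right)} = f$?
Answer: $282269$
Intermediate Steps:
$w{\left(g,h \right)} = 5$
$C{\left(J \right)} = J + 2 J^{2}$ ($C{\left(J \right)} = \left(J^{2} + J^{2}\right) + J = 2 J^{2} + J = J + 2 J^{2}$)
$\left(-324400 + C{\left(543 \right)}\right) + 222 \left(w{\left(0,-9 \right)} + 69\right) = \left(-324400 + 543 \left(1 + 2 \cdot 543\right)\right) + 222 \left(5 + 69\right) = \left(-324400 + 543 \left(1 + 1086\right)\right) + 222 \cdot 74 = \left(-324400 + 543 \cdot 1087\right) + 16428 = \left(-324400 + 590241\right) + 16428 = 265841 + 16428 = 282269$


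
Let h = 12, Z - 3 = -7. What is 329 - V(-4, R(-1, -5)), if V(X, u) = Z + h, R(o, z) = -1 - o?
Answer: 321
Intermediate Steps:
Z = -4 (Z = 3 - 7 = -4)
V(X, u) = 8 (V(X, u) = -4 + 12 = 8)
329 - V(-4, R(-1, -5)) = 329 - 1*8 = 329 - 8 = 321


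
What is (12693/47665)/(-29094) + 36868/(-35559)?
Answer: -17042574057689/16437331590030 ≈ -1.0368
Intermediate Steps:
(12693/47665)/(-29094) + 36868/(-35559) = (12693*(1/47665))*(-1/29094) + 36868*(-1/35559) = (12693/47665)*(-1/29094) - 36868/35559 = -4231/462255170 - 36868/35559 = -17042574057689/16437331590030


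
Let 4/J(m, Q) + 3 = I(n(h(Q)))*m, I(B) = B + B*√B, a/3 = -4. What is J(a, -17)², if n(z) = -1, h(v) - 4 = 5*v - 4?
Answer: -112/5625 - 128*I/1875 ≈ -0.019911 - 0.068267*I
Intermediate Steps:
h(v) = 5*v (h(v) = 4 + (5*v - 4) = 4 + (-4 + 5*v) = 5*v)
a = -12 (a = 3*(-4) = -12)
I(B) = B + B^(3/2)
J(m, Q) = 4/(-3 + m*(-1 - I)) (J(m, Q) = 4/(-3 + (-1 + (-1)^(3/2))*m) = 4/(-3 + (-1 - I)*m) = 4/(-3 + m*(-1 - I)))
J(a, -17)² = (-4/(3 - 12*(1 + I)))² = (-4/(3 + (-12 - 12*I)))² = (-4*(-9 + 12*I)/225)² = 16*(-9 + 12*I)²/50625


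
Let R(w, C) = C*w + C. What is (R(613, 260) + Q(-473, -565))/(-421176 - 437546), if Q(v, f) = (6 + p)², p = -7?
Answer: -159641/858722 ≈ -0.18591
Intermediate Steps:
R(w, C) = C + C*w
Q(v, f) = 1 (Q(v, f) = (6 - 7)² = (-1)² = 1)
(R(613, 260) + Q(-473, -565))/(-421176 - 437546) = (260*(1 + 613) + 1)/(-421176 - 437546) = (260*614 + 1)/(-858722) = (159640 + 1)*(-1/858722) = 159641*(-1/858722) = -159641/858722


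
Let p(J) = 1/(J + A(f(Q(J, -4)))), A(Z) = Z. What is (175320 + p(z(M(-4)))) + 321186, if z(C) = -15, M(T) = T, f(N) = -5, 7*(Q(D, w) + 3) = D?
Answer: 9930119/20 ≈ 4.9651e+5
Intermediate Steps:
Q(D, w) = -3 + D/7
p(J) = 1/(-5 + J) (p(J) = 1/(J - 5) = 1/(-5 + J))
(175320 + p(z(M(-4)))) + 321186 = (175320 + 1/(-5 - 15)) + 321186 = (175320 + 1/(-20)) + 321186 = (175320 - 1/20) + 321186 = 3506399/20 + 321186 = 9930119/20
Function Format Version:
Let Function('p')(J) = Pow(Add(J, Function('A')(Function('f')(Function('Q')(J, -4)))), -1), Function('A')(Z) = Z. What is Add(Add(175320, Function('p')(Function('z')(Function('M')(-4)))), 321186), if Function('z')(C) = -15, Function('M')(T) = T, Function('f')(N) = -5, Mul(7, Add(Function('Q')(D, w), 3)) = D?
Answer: Rational(9930119, 20) ≈ 4.9651e+5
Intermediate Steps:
Function('Q')(D, w) = Add(-3, Mul(Rational(1, 7), D))
Function('p')(J) = Pow(Add(-5, J), -1) (Function('p')(J) = Pow(Add(J, -5), -1) = Pow(Add(-5, J), -1))
Add(Add(175320, Function('p')(Function('z')(Function('M')(-4)))), 321186) = Add(Add(175320, Pow(Add(-5, -15), -1)), 321186) = Add(Add(175320, Pow(-20, -1)), 321186) = Add(Add(175320, Rational(-1, 20)), 321186) = Add(Rational(3506399, 20), 321186) = Rational(9930119, 20)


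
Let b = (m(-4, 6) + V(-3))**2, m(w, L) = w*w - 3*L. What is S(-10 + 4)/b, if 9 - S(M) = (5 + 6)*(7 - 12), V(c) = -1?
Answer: 64/9 ≈ 7.1111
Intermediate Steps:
m(w, L) = w**2 - 3*L
S(M) = 64 (S(M) = 9 - (5 + 6)*(7 - 12) = 9 - 11*(-5) = 9 - 1*(-55) = 9 + 55 = 64)
b = 9 (b = (((-4)**2 - 3*6) - 1)**2 = ((16 - 18) - 1)**2 = (-2 - 1)**2 = (-3)**2 = 9)
S(-10 + 4)/b = 64/9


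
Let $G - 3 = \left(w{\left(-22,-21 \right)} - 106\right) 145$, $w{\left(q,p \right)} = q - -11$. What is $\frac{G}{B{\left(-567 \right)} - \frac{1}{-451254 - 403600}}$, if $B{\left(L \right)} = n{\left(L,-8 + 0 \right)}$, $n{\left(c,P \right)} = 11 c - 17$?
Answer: $\frac{14500033548}{5346256915} \approx 2.7122$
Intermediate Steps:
$w{\left(q,p \right)} = 11 + q$ ($w{\left(q,p \right)} = q + 11 = 11 + q$)
$G = -16962$ ($G = 3 + \left(\left(11 - 22\right) - 106\right) 145 = 3 + \left(-11 - 106\right) 145 = 3 - 16965 = -16962$)
$n{\left(c,P \right)} = -17 + 11 c$
$B{\left(L \right)} = -17 + 11 L$
$\frac{G}{B{\left(-567 \right)} - \frac{1}{-451254 - 403600}} = - \frac{16962}{\left(-17 + 11 \left(-567\right)\right) - \frac{1}{-451254 - 403600}} = - \frac{16962}{\left(-17 - 6237\right) - \frac{1}{-854854}} = - \frac{16962}{-6254 - - \frac{1}{854854}} = - \frac{16962}{-6254 + \frac{1}{854854}} = - \frac{16962}{- \frac{5346256915}{854854}} = \left(-16962\right) \left(- \frac{854854}{5346256915}\right) = \frac{14500033548}{5346256915}$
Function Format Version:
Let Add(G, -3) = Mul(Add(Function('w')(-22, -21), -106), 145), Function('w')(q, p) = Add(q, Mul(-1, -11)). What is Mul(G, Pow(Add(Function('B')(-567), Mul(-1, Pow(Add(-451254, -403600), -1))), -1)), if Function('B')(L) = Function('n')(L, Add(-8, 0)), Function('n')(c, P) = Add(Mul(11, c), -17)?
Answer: Rational(14500033548, 5346256915) ≈ 2.7122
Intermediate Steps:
Function('w')(q, p) = Add(11, q) (Function('w')(q, p) = Add(q, 11) = Add(11, q))
G = -16962 (G = Add(3, Mul(Add(Add(11, -22), -106), 145)) = Add(3, Mul(Add(-11, -106), 145)) = Add(3, Mul(-117, 145)) = Add(3, -16965) = -16962)
Function('n')(c, P) = Add(-17, Mul(11, c))
Function('B')(L) = Add(-17, Mul(11, L))
Mul(G, Pow(Add(Function('B')(-567), Mul(-1, Pow(Add(-451254, -403600), -1))), -1)) = Mul(-16962, Pow(Add(Add(-17, Mul(11, -567)), Mul(-1, Pow(Add(-451254, -403600), -1))), -1)) = Mul(-16962, Pow(Add(Add(-17, -6237), Mul(-1, Pow(-854854, -1))), -1)) = Mul(-16962, Pow(Add(-6254, Mul(-1, Rational(-1, 854854))), -1)) = Mul(-16962, Pow(Add(-6254, Rational(1, 854854)), -1)) = Mul(-16962, Pow(Rational(-5346256915, 854854), -1)) = Mul(-16962, Rational(-854854, 5346256915)) = Rational(14500033548, 5346256915)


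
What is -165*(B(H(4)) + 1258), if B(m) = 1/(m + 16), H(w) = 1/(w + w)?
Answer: -8925950/43 ≈ -2.0758e+5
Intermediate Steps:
H(w) = 1/(2*w)
B(m) = 1/(16 + m)
-165*(B(H(4)) + 1258) = -165*(1/(16 + (1/2)/4) + 1258) = -165*(1/(16 + (1/2)*(1/4)) + 1258) = -165*(1/(16 + 1/8) + 1258) = -165*(1/(129/8) + 1258) = -165*(8/129 + 1258) = -165*162290/129 = -8925950/43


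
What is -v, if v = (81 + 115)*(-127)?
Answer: 24892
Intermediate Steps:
v = -24892 (v = 196*(-127) = -24892)
-v = -1*(-24892) = 24892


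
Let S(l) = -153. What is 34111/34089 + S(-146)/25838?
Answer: 79649491/80071962 ≈ 0.99472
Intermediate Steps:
34111/34089 + S(-146)/25838 = 34111/34089 - 153/25838 = 34111*(1/34089) - 153*1/25838 = 3101/3099 - 153/25838 = 79649491/80071962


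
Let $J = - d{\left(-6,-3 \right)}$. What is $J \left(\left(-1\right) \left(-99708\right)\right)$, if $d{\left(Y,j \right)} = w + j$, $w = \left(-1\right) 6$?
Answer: $897372$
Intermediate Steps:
$w = -6$
$d{\left(Y,j \right)} = -6 + j$
$J = 9$ ($J = - (-6 - 3) = \left(-1\right) \left(-9\right) = 9$)
$J \left(\left(-1\right) \left(-99708\right)\right) = 9 \left(\left(-1\right) \left(-99708\right)\right) = 9 \cdot 99708 = 897372$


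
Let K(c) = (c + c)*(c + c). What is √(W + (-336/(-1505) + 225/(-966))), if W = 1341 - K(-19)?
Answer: I*√493703983570/69230 ≈ 10.149*I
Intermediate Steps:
K(c) = 4*c² (K(c) = (2*c)*(2*c) = 4*c²)
W = -103 (W = 1341 - 4*(-19)² = 1341 - 4*361 = 1341 - 1*1444 = 1341 - 1444 = -103)
√(W + (-336/(-1505) + 225/(-966))) = √(-103 + (-336/(-1505) + 225/(-966))) = √(-103 + (-336*(-1/1505) + 225*(-1/966))) = √(-103 + (48/215 - 75/322)) = √(-103 - 669/69230) = √(-7131359/69230) = I*√493703983570/69230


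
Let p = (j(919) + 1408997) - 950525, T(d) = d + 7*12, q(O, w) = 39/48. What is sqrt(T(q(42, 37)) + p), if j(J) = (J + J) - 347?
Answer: sqrt(7360765)/4 ≈ 678.27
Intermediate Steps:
q(O, w) = 13/16 (q(O, w) = 39*(1/48) = 13/16)
T(d) = 84 + d (T(d) = d + 84 = 84 + d)
j(J) = -347 + 2*J (j(J) = 2*J - 347 = -347 + 2*J)
p = 459963 (p = ((-347 + 2*919) + 1408997) - 950525 = ((-347 + 1838) + 1408997) - 950525 = (1491 + 1408997) - 950525 = 1410488 - 950525 = 459963)
sqrt(T(q(42, 37)) + p) = sqrt((84 + 13/16) + 459963) = sqrt(1357/16 + 459963) = sqrt(7360765/16) = sqrt(7360765)/4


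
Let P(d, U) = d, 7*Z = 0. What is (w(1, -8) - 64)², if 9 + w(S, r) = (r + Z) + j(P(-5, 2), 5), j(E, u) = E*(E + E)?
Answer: 961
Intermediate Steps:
Z = 0 (Z = (⅐)*0 = 0)
j(E, u) = 2*E² (j(E, u) = E*(2*E) = 2*E²)
w(S, r) = 41 + r (w(S, r) = -9 + ((r + 0) + 2*(-5)²) = -9 + (r + 2*25) = -9 + (r + 50) = -9 + (50 + r) = 41 + r)
(w(1, -8) - 64)² = ((41 - 8) - 64)² = (33 - 64)² = (-31)² = 961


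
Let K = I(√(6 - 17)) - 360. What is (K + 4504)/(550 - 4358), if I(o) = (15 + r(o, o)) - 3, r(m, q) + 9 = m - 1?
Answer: -2073/1904 - I*√11/3808 ≈ -1.0888 - 0.00087096*I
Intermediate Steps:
r(m, q) = -10 + m (r(m, q) = -9 + (m - 1) = -9 + (-1 + m) = -10 + m)
I(o) = 2 + o (I(o) = (15 + (-10 + o)) - 3 = (5 + o) - 3 = 2 + o)
K = -358 + I*√11 (K = (2 + √(6 - 17)) - 360 = (2 + √(-11)) - 360 = (2 + I*√11) - 360 = -358 + I*√11 ≈ -358.0 + 3.3166*I)
(K + 4504)/(550 - 4358) = ((-358 + I*√11) + 4504)/(550 - 4358) = (4146 + I*√11)/(-3808) = (4146 + I*√11)*(-1/3808) = -2073/1904 - I*√11/3808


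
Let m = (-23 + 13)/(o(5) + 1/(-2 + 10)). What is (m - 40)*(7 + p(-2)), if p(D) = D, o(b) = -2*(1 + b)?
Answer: -3720/19 ≈ -195.79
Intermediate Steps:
o(b) = -2 - 2*b
m = 16/19 (m = (-23 + 13)/((-2 - 2*5) + 1/(-2 + 10)) = -10/((-2 - 10) + 1/8) = -10/(-12 + ⅛) = -10/(-95/8) = -10*(-8/95) = 16/19 ≈ 0.84210)
(m - 40)*(7 + p(-2)) = (16/19 - 40)*(7 - 2) = -744/19*5 = -3720/19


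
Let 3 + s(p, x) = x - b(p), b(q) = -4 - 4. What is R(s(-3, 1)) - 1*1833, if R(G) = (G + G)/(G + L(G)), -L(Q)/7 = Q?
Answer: -5500/3 ≈ -1833.3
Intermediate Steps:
L(Q) = -7*Q
b(q) = -8
s(p, x) = 5 + x (s(p, x) = -3 + (x - 1*(-8)) = -3 + (x + 8) = -3 + (8 + x) = 5 + x)
R(G) = -⅓ (R(G) = (G + G)/(G - 7*G) = (2*G)/((-6*G)) = (2*G)*(-1/(6*G)) = -⅓)
R(s(-3, 1)) - 1*1833 = -⅓ - 1*1833 = -⅓ - 1833 = -5500/3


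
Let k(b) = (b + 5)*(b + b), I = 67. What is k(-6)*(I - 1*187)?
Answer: -1440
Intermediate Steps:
k(b) = 2*b*(5 + b) (k(b) = (5 + b)*(2*b) = 2*b*(5 + b))
k(-6)*(I - 1*187) = (2*(-6)*(5 - 6))*(67 - 1*187) = (2*(-6)*(-1))*(67 - 187) = 12*(-120) = -1440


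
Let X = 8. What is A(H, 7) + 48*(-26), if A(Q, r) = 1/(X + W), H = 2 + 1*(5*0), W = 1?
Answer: -11231/9 ≈ -1247.9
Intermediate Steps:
H = 2 (H = 2 + 1*0 = 2 + 0 = 2)
A(Q, r) = ⅑ (A(Q, r) = 1/(8 + 1) = 1/9 = ⅑)
A(H, 7) + 48*(-26) = ⅑ + 48*(-26) = ⅑ - 1248 = -11231/9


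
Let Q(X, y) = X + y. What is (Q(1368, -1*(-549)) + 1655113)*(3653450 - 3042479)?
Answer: 1012397276130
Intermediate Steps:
(Q(1368, -1*(-549)) + 1655113)*(3653450 - 3042479) = ((1368 - 1*(-549)) + 1655113)*(3653450 - 3042479) = ((1368 + 549) + 1655113)*610971 = (1917 + 1655113)*610971 = 1657030*610971 = 1012397276130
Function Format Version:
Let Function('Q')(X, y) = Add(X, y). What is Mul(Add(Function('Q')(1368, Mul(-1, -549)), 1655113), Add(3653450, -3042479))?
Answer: 1012397276130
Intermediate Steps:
Mul(Add(Function('Q')(1368, Mul(-1, -549)), 1655113), Add(3653450, -3042479)) = Mul(Add(Add(1368, Mul(-1, -549)), 1655113), Add(3653450, -3042479)) = Mul(Add(Add(1368, 549), 1655113), 610971) = Mul(Add(1917, 1655113), 610971) = Mul(1657030, 610971) = 1012397276130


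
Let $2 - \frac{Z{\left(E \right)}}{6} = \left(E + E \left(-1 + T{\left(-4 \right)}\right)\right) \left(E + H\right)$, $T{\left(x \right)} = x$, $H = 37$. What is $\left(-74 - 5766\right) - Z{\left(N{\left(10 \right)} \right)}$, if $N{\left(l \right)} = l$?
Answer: $-17132$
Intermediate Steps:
$Z{\left(E \right)} = 12 + 24 E \left(37 + E\right)$ ($Z{\left(E \right)} = 12 - 6 \left(E + E \left(-1 - 4\right)\right) \left(E + 37\right) = 12 - 6 \left(E + E \left(-5\right)\right) \left(37 + E\right) = 12 - 6 \left(E - 5 E\right) \left(37 + E\right) = 12 - 6 - 4 E \left(37 + E\right) = 12 - 6 \left(- 4 E \left(37 + E\right)\right) = 12 + 24 E \left(37 + E\right)$)
$\left(-74 - 5766\right) - Z{\left(N{\left(10 \right)} \right)} = \left(-74 - 5766\right) - \left(12 + 24 \cdot 10^{2} + 888 \cdot 10\right) = \left(-74 - 5766\right) - \left(12 + 24 \cdot 100 + 8880\right) = -5840 - \left(12 + 2400 + 8880\right) = -5840 - 11292 = -17132$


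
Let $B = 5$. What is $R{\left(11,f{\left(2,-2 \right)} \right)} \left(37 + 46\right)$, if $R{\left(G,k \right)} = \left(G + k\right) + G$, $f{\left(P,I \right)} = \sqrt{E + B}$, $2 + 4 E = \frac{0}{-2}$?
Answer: $1826 + \frac{249 \sqrt{2}}{2} \approx 2002.1$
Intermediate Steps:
$E = - \frac{1}{2}$ ($E = - \frac{1}{2} + \frac{0 \frac{1}{-2}}{4} = - \frac{1}{2} + \frac{0 \left(- \frac{1}{2}\right)}{4} = - \frac{1}{2} + \frac{1}{4} \cdot 0 = - \frac{1}{2} + 0 = - \frac{1}{2} \approx -0.5$)
$f{\left(P,I \right)} = \frac{3 \sqrt{2}}{2}$ ($f{\left(P,I \right)} = \sqrt{- \frac{1}{2} + 5} = \sqrt{\frac{9}{2}} = \frac{3 \sqrt{2}}{2}$)
$R{\left(G,k \right)} = k + 2 G$
$R{\left(11,f{\left(2,-2 \right)} \right)} \left(37 + 46\right) = \left(\frac{3 \sqrt{2}}{2} + 2 \cdot 11\right) \left(37 + 46\right) = \left(\frac{3 \sqrt{2}}{2} + 22\right) 83 = \left(22 + \frac{3 \sqrt{2}}{2}\right) 83 = 1826 + \frac{249 \sqrt{2}}{2}$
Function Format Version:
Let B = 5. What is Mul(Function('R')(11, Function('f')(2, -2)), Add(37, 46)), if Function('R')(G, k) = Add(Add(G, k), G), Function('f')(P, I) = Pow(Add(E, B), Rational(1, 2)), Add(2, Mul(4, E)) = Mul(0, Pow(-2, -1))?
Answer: Add(1826, Mul(Rational(249, 2), Pow(2, Rational(1, 2)))) ≈ 2002.1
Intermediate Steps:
E = Rational(-1, 2) (E = Add(Rational(-1, 2), Mul(Rational(1, 4), Mul(0, Pow(-2, -1)))) = Add(Rational(-1, 2), Mul(Rational(1, 4), Mul(0, Rational(-1, 2)))) = Add(Rational(-1, 2), Mul(Rational(1, 4), 0)) = Add(Rational(-1, 2), 0) = Rational(-1, 2) ≈ -0.50000)
Function('f')(P, I) = Mul(Rational(3, 2), Pow(2, Rational(1, 2))) (Function('f')(P, I) = Pow(Add(Rational(-1, 2), 5), Rational(1, 2)) = Pow(Rational(9, 2), Rational(1, 2)) = Mul(Rational(3, 2), Pow(2, Rational(1, 2))))
Function('R')(G, k) = Add(k, Mul(2, G))
Mul(Function('R')(11, Function('f')(2, -2)), Add(37, 46)) = Mul(Add(Mul(Rational(3, 2), Pow(2, Rational(1, 2))), Mul(2, 11)), Add(37, 46)) = Mul(Add(Mul(Rational(3, 2), Pow(2, Rational(1, 2))), 22), 83) = Mul(Add(22, Mul(Rational(3, 2), Pow(2, Rational(1, 2)))), 83) = Add(1826, Mul(Rational(249, 2), Pow(2, Rational(1, 2))))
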